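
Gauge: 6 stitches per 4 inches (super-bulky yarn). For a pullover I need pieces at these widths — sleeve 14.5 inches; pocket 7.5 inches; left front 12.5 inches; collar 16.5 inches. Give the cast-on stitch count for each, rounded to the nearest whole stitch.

Rate = 6/4 = 1.5 sts per in.
sleeve: 14.5 × 1.5 = 21.75 → 22.
pocket: 7.5 × 1.5 = 11.25 → 11.
left front: 12.5 × 1.5 = 18.75 → 19.
collar: 16.5 × 1.5 = 24.75 → 25.

sleeve 22; pocket 11; left front 19; collar 25.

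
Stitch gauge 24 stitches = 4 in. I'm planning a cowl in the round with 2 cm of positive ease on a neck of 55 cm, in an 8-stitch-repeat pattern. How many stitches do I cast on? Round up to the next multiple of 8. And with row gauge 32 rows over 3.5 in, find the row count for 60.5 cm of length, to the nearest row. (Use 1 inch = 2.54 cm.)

Finished = 55 + 2 = 57 cm.
57 cm × 1/2.54 = 22.44 inches.
24/4 = 6 sts per in; 22.44 × 6 = 134.65 sts.
Next multiple of 8 → 136.
60.5 cm = 23.82 inches; × 9.143 = 217.77 → 218 rows.

Cast on 136 stitches; work 218 rows.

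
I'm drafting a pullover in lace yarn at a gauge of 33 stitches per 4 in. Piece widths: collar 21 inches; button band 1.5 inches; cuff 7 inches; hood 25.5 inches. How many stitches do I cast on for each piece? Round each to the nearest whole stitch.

Rate = 33/4 = 8.25 sts per in.
collar: 21 × 8.25 = 173.25 → 173.
button band: 1.5 × 8.25 = 12.38 → 12.
cuff: 7 × 8.25 = 57.75 → 58.
hood: 25.5 × 8.25 = 210.38 → 210.

collar 173; button band 12; cuff 58; hood 210.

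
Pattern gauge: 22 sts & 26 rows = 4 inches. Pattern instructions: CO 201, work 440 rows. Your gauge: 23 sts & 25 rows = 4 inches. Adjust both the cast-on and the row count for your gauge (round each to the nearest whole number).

Stitches: 201 × 23/22 = 210.14 → 210.
Rows: 440 × 25/26 = 423.08 → 423.

Cast on 210 stitches; work 423 rows.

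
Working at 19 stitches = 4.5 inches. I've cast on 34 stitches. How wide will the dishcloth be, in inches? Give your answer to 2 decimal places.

8.05 inches.

19 stitches / 4.5 inch = 4.222 stitches per inch.
34 / 4.222 = 8.053 inches.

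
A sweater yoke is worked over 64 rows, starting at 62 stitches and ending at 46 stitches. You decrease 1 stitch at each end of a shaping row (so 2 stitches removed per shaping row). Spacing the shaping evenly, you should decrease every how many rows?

Decrease every 8th row.

Stitches to remove: |46 − 62| = 16.
Shaping rows needed: 16 / 2 = 8.
64 rows / 8 = every 8 rows.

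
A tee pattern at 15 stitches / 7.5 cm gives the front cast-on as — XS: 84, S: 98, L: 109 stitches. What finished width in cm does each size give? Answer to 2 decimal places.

15/7.5 = 2 sts per cm.
XS: 84 / 2 = 42.000 → 42.00 cm.
S: 98 / 2 = 49.000 → 49.00 cm.
L: 109 / 2 = 54.500 → 54.50 cm.

XS 42.00 cm; S 49.00 cm; L 54.50 cm.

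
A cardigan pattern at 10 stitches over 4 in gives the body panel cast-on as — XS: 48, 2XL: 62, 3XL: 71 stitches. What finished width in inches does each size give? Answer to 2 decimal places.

XS 19.20 inches; 2XL 24.80 inches; 3XL 28.40 inches.

10/4 = 2.5 sts per in.
XS: 48 / 2.5 = 19.200 → 19.20 in.
2XL: 62 / 2.5 = 24.800 → 24.80 in.
3XL: 71 / 2.5 = 28.400 → 28.40 in.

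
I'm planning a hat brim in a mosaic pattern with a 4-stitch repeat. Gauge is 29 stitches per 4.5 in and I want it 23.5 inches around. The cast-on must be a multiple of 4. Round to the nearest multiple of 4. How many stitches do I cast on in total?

Cast on 152 stitches.

29 / 4.5 = 6.444 sts per inch.
23.5 × 6.444 = 151.44 sts.
Nearest multiple of 4: 152.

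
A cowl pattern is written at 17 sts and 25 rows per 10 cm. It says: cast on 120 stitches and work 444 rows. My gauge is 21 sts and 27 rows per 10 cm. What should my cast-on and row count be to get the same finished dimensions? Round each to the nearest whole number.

Stitches: 120 × 21/17 = 148.24 → 148.
Rows: 444 × 27/25 = 479.52 → 480.

Cast on 148 stitches; work 480 rows.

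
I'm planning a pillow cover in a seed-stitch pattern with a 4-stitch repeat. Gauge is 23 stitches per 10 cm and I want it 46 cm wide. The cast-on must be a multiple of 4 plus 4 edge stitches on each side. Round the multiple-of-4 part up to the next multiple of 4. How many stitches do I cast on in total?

CO 108 sts.

23 / 10 = 2.3 sts per cm.
46 × 2.3 = 105.80 sts.
Less 8 edge sts → 97.80 for the repeat.
Next multiple of 4: 100.
Add back 8 edge sts → 108.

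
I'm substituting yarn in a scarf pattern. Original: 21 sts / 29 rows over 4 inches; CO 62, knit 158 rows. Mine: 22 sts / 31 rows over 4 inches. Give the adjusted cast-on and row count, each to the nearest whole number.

Cast on 65 stitches; work 169 rows.

Stitches: 62 × 22/21 = 64.95 → 65.
Rows: 158 × 31/29 = 168.90 → 169.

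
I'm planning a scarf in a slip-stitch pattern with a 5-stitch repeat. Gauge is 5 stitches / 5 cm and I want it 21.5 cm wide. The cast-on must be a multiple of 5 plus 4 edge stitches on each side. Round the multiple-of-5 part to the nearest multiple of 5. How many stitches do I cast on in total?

Cast on 23 stitches.

5 / 5 = 1 sts per cm.
21.5 × 1 = 21.50 sts.
Less 8 edge sts → 13.50 for the repeat.
Nearest multiple of 5: 15.
Add back 8 edge sts → 23.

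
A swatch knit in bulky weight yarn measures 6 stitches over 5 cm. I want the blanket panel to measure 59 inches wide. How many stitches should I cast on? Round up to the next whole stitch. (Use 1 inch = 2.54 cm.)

Cast on 180 stitches.

59 in = 149.86 cm.
6 stitches / 5 cm = 1.2 stitches per cm.
149.86 × 1.2 = 179.83 stitches.
Round up → 180.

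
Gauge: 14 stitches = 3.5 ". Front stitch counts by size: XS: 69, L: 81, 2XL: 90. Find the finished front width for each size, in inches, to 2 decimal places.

XS 17.25 inches; L 20.25 inches; 2XL 22.50 inches.

14/3.5 = 4 sts per in.
XS: 69 / 4 = 17.250 → 17.25 in.
L: 81 / 4 = 20.250 → 20.25 in.
2XL: 90 / 4 = 22.500 → 22.50 in.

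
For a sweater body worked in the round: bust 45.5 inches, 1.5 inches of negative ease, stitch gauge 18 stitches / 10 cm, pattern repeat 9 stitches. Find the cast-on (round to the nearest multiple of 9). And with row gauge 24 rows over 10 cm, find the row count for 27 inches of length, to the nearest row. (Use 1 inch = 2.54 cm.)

Cast on 198 stitches; work 165 rows.

Finished = 45.5 − 1.5 = 44 inches.
44 inches × 2.54 = 111.76 cm.
18/10 = 1.8 sts per cm; 111.76 × 1.8 = 201.17 sts.
Nearest multiple of 9 → 198.
27 inches = 68.58 cm; × 2.4 = 164.59 → 165 rows.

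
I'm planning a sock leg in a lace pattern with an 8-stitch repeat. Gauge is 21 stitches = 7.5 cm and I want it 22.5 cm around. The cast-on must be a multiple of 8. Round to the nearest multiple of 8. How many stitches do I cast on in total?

CO 64 sts.

21 / 7.5 = 2.8 sts per cm.
22.5 × 2.8 = 63.00 sts.
Nearest multiple of 8: 64.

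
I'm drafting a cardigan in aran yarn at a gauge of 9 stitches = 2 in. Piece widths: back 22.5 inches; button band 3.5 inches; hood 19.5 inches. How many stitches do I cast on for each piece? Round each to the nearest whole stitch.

Rate = 9/2 = 4.5 sts per in.
back: 22.5 × 4.5 = 101.25 → 101.
button band: 3.5 × 4.5 = 15.75 → 16.
hood: 19.5 × 4.5 = 87.75 → 88.

back 101; button band 16; hood 88.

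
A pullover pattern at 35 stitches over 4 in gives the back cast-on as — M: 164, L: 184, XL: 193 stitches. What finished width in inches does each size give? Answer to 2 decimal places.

M 18.74 inches; L 21.03 inches; XL 22.06 inches.

35/4 = 8.75 sts per in.
M: 164 / 8.75 = 18.743 → 18.74 in.
L: 184 / 8.75 = 21.029 → 21.03 in.
XL: 193 / 8.75 = 22.057 → 22.06 in.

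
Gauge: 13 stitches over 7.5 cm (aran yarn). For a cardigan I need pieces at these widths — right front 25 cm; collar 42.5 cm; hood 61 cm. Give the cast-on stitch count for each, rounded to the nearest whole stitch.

Rate = 13/7.5 = 1.733 sts per cm.
right front: 25 × 1.733 = 43.33 → 43.
collar: 42.5 × 1.733 = 73.67 → 74.
hood: 61 × 1.733 = 105.73 → 106.

right front 43; collar 74; hood 106.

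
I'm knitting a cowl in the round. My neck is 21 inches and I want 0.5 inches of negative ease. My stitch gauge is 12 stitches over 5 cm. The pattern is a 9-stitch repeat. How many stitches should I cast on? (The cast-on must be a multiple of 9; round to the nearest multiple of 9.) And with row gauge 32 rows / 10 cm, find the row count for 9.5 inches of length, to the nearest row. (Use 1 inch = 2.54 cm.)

Finished = 21 − 0.5 = 20.5 inches.
20.5 inches × 2.54 = 52.07 cm.
12/5 = 2.4 sts per cm; 52.07 × 2.4 = 124.97 sts.
Nearest multiple of 9 → 126.
9.5 inches = 24.13 cm; × 3.2 = 77.22 → 77 rows.

Cast on 126 stitches; work 77 rows.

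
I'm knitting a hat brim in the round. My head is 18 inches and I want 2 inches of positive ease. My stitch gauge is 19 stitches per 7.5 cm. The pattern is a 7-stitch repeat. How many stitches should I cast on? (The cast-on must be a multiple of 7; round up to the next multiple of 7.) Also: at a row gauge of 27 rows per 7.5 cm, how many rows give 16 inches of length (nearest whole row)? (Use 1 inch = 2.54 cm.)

Cast on 133 stitches; work 146 rows.

Finished = 18 + 2 = 20 inches.
20 inches × 2.54 = 50.80 cm.
19/7.5 = 2.533 sts per cm; 50.80 × 2.533 = 128.69 sts.
Next multiple of 7 → 133.
16 inches = 40.64 cm; × 3.6 = 146.30 → 146 rows.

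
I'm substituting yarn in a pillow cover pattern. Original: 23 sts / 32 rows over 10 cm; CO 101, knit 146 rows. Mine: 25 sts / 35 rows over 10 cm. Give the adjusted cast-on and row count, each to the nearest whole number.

Stitches: 101 × 25/23 = 109.78 → 110.
Rows: 146 × 35/32 = 159.69 → 160.

Cast on 110 stitches; work 160 rows.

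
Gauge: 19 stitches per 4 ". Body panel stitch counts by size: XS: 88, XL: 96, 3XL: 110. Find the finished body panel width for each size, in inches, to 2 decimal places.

XS 18.53 inches; XL 20.21 inches; 3XL 23.16 inches.

19/4 = 4.75 sts per in.
XS: 88 / 4.75 = 18.526 → 18.53 in.
XL: 96 / 4.75 = 20.211 → 20.21 in.
3XL: 110 / 4.75 = 23.158 → 23.16 in.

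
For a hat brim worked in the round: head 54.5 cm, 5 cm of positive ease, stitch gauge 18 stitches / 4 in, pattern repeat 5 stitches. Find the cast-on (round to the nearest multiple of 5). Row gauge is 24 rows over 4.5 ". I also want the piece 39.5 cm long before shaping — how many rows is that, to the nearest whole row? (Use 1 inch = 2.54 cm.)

Finished = 54.5 + 5 = 59.5 cm.
59.5 cm × 1/2.54 = 23.43 inches.
18/4 = 4.5 sts per in; 23.43 × 4.5 = 105.41 sts.
Nearest multiple of 5 → 105.
39.5 cm = 15.55 inches; × 5.333 = 82.94 → 83 rows.

Cast on 105 stitches; work 83 rows.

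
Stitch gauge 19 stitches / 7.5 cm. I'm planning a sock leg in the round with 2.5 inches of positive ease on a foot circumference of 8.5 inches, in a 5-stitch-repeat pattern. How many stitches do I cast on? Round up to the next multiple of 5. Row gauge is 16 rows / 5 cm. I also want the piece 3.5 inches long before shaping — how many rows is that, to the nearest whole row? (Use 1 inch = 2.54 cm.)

Cast on 75 stitches; work 28 rows.

Finished = 8.5 + 2.5 = 11 inches.
11 inches × 2.54 = 27.94 cm.
19/7.5 = 2.533 sts per cm; 27.94 × 2.533 = 70.78 sts.
Next multiple of 5 → 75.
3.5 inches = 8.89 cm; × 3.2 = 28.45 → 28 rows.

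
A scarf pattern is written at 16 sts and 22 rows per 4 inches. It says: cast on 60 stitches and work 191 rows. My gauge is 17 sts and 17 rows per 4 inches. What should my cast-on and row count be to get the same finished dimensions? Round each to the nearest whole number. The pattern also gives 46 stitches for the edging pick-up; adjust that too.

Cast on 64 stitches; work 148 rows; edging pick-up 49 stitches.

Stitches: 60 × 17/16 = 63.75 → 64.
Rows: 191 × 17/22 = 147.59 → 148.
edging pick-up: 46 × 17/16 = 48.88 → 49.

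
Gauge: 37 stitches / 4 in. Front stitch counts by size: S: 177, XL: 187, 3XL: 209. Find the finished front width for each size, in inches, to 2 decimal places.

37/4 = 9.25 sts per in.
S: 177 / 9.25 = 19.135 → 19.14 in.
XL: 187 / 9.25 = 20.216 → 20.22 in.
3XL: 209 / 9.25 = 22.595 → 22.59 in.

S 19.14 inches; XL 20.22 inches; 3XL 22.59 inches.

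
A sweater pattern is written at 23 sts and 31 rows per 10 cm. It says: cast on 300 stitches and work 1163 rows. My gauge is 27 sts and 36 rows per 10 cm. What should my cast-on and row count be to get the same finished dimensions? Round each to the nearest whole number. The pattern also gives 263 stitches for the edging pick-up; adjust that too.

Stitches: 300 × 27/23 = 352.17 → 352.
Rows: 1163 × 36/31 = 1350.58 → 1351.
edging pick-up: 263 × 27/23 = 308.74 → 309.

Cast on 352 stitches; work 1351 rows; edging pick-up 309 stitches.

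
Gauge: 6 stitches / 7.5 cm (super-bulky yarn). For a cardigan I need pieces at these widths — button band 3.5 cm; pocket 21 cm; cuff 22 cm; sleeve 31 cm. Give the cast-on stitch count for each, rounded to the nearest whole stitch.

button band 3; pocket 17; cuff 18; sleeve 25.

Rate = 6/7.5 = 0.8 sts per cm.
button band: 3.5 × 0.8 = 2.80 → 3.
pocket: 21 × 0.8 = 16.80 → 17.
cuff: 22 × 0.8 = 17.60 → 18.
sleeve: 31 × 0.8 = 24.80 → 25.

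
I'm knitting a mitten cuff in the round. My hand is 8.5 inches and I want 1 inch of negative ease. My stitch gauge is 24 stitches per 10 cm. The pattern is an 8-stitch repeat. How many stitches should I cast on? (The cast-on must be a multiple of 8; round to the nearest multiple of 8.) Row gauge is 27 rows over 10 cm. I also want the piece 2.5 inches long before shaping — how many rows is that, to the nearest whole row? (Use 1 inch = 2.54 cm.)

Cast on 48 stitches; work 17 rows.

Finished = 8.5 − 1 = 7.5 inches.
7.5 inches × 2.54 = 19.05 cm.
24/10 = 2.4 sts per cm; 19.05 × 2.4 = 45.72 sts.
Nearest multiple of 8 → 48.
2.5 inches = 6.35 cm; × 2.7 = 17.14 → 17 rows.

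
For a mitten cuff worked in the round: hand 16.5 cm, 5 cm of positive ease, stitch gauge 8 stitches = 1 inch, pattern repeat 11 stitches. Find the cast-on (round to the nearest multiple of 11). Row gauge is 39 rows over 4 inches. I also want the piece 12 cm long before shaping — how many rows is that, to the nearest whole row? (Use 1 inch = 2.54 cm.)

Finished = 16.5 + 5 = 21.5 cm.
21.5 cm × 1/2.54 = 8.46 inches.
8/1 = 8 sts per in; 8.46 × 8 = 67.72 sts.
Nearest multiple of 11 → 66.
12 cm = 4.72 inches; × 9.75 = 46.06 → 46 rows.

Cast on 66 stitches; work 46 rows.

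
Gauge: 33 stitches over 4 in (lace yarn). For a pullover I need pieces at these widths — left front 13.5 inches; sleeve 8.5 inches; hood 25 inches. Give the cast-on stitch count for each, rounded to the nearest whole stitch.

Rate = 33/4 = 8.25 sts per in.
left front: 13.5 × 8.25 = 111.38 → 111.
sleeve: 8.5 × 8.25 = 70.12 → 70.
hood: 25 × 8.25 = 206.25 → 206.

left front 111; sleeve 70; hood 206.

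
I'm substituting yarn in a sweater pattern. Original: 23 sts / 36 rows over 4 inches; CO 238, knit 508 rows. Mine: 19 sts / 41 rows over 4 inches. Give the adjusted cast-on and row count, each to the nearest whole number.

Stitches: 238 × 19/23 = 196.61 → 197.
Rows: 508 × 41/36 = 578.56 → 579.

Cast on 197 stitches; work 579 rows.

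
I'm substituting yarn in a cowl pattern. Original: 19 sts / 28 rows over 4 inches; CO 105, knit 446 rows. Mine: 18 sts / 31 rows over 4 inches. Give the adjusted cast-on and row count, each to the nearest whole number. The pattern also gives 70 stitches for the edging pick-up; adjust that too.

Cast on 99 stitches; work 494 rows; edging pick-up 66 stitches.

Stitches: 105 × 18/19 = 99.47 → 99.
Rows: 446 × 31/28 = 493.79 → 494.
edging pick-up: 70 × 18/19 = 66.32 → 66.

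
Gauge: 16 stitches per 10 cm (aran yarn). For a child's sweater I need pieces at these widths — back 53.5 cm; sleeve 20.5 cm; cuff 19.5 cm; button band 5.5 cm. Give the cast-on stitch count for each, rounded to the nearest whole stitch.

back 86; sleeve 33; cuff 31; button band 9.

Rate = 16/10 = 1.6 sts per cm.
back: 53.5 × 1.6 = 85.60 → 86.
sleeve: 20.5 × 1.6 = 32.80 → 33.
cuff: 19.5 × 1.6 = 31.20 → 31.
button band: 5.5 × 1.6 = 8.80 → 9.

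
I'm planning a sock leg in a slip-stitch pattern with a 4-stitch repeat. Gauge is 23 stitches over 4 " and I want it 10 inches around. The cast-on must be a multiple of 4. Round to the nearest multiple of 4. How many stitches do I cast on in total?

Cast on 56 stitches.

23 / 4 = 5.75 sts per inch.
10 × 5.75 = 57.50 sts.
Nearest multiple of 4: 56.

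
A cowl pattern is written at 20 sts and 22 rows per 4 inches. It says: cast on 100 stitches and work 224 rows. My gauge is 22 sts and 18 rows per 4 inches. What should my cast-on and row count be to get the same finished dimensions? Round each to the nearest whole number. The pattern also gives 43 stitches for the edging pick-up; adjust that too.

Stitches: 100 × 22/20 = 110.00 → 110.
Rows: 224 × 18/22 = 183.27 → 183.
edging pick-up: 43 × 22/20 = 47.30 → 47.

Cast on 110 stitches; work 183 rows; edging pick-up 47 stitches.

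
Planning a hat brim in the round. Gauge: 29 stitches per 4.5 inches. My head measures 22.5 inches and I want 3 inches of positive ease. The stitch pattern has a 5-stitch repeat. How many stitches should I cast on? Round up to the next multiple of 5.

CO 165 sts.

Finished = 22.5 + 3 = 25.5 inches.
29 / 4.5 = 6.444 sts/in.
25.5 × 6.444 = 164.33 sts.
Next multiple of 5: 165.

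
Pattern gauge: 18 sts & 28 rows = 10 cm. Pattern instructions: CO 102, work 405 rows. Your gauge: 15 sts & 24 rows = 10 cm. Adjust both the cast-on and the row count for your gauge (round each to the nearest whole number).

Stitches: 102 × 15/18 = 85.00 → 85.
Rows: 405 × 24/28 = 347.14 → 347.

Cast on 85 stitches; work 347 rows.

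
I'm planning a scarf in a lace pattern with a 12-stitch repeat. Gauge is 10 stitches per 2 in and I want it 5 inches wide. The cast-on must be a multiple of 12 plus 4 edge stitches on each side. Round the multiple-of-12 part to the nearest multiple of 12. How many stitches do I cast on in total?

10 / 2 = 5 sts per inch.
5 × 5 = 25.00 sts.
Less 8 edge sts → 17.00 for the repeat.
Nearest multiple of 12: 12.
Add back 8 edge sts → 20.

20 stitches.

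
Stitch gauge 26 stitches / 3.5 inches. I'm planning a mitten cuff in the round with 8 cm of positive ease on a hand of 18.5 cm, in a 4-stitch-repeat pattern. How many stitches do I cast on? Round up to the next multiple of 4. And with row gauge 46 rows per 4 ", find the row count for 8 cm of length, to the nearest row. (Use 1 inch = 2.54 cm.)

Finished = 18.5 + 8 = 26.5 cm.
26.5 cm × 1/2.54 = 10.43 inches.
26/3.5 = 7.429 sts per in; 10.43 × 7.429 = 77.50 sts.
Next multiple of 4 → 80.
8 cm = 3.15 inches; × 11.5 = 36.22 → 36 rows.

Cast on 80 stitches; work 36 rows.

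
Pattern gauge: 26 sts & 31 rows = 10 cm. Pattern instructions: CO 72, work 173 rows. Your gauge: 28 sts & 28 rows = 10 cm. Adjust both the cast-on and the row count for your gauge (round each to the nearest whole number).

Stitches: 72 × 28/26 = 77.54 → 78.
Rows: 173 × 28/31 = 156.26 → 156.

Cast on 78 stitches; work 156 rows.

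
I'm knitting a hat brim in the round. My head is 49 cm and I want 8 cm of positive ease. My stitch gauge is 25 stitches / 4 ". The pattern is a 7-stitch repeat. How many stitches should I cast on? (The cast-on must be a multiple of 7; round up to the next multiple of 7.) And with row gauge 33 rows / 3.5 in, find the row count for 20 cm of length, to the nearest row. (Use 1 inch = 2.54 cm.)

Cast on 147 stitches; work 74 rows.

Finished = 49 + 8 = 57 cm.
57 cm × 1/2.54 = 22.44 inches.
25/4 = 6.25 sts per in; 22.44 × 6.25 = 140.26 sts.
Next multiple of 7 → 147.
20 cm = 7.87 inches; × 9.429 = 74.24 → 74 rows.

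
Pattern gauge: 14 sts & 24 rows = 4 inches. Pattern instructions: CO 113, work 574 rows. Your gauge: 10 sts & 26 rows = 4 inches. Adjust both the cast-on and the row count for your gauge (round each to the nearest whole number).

Stitches: 113 × 10/14 = 80.71 → 81.
Rows: 574 × 26/24 = 621.83 → 622.

Cast on 81 stitches; work 622 rows.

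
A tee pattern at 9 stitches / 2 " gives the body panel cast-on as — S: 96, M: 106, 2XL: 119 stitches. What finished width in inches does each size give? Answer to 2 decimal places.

9/2 = 4.5 sts per in.
S: 96 / 4.5 = 21.333 → 21.33 in.
M: 106 / 4.5 = 23.556 → 23.56 in.
2XL: 119 / 4.5 = 26.444 → 26.44 in.

S 21.33 inches; M 23.56 inches; 2XL 26.44 inches.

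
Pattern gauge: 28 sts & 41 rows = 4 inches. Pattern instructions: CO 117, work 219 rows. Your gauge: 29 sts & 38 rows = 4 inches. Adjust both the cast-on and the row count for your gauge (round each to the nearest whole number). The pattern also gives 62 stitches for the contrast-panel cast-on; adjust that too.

Stitches: 117 × 29/28 = 121.18 → 121.
Rows: 219 × 38/41 = 202.98 → 203.
contrast-panel cast-on: 62 × 29/28 = 64.21 → 64.

Cast on 121 stitches; work 203 rows; contrast-panel cast-on 64 stitches.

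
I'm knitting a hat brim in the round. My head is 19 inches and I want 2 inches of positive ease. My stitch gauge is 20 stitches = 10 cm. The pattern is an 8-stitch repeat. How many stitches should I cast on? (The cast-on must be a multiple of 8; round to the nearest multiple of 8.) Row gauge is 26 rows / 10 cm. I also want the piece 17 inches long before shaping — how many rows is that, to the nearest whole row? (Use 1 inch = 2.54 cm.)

Finished = 19 + 2 = 21 inches.
21 inches × 2.54 = 53.34 cm.
20/10 = 2 sts per cm; 53.34 × 2 = 106.68 sts.
Nearest multiple of 8 → 104.
17 inches = 43.18 cm; × 2.6 = 112.27 → 112 rows.

Cast on 104 stitches; work 112 rows.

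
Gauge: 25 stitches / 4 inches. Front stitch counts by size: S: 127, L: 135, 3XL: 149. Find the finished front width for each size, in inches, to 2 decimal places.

25/4 = 6.25 sts per in.
S: 127 / 6.25 = 20.320 → 20.32 in.
L: 135 / 6.25 = 21.600 → 21.60 in.
3XL: 149 / 6.25 = 23.840 → 23.84 in.

S 20.32 inches; L 21.60 inches; 3XL 23.84 inches.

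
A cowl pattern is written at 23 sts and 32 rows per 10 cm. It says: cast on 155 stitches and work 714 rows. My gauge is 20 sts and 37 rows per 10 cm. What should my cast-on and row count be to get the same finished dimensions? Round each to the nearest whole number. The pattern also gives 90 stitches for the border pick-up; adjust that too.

Stitches: 155 × 20/23 = 134.78 → 135.
Rows: 714 × 37/32 = 825.56 → 826.
border pick-up: 90 × 20/23 = 78.26 → 78.

Cast on 135 stitches; work 826 rows; border pick-up 78 stitches.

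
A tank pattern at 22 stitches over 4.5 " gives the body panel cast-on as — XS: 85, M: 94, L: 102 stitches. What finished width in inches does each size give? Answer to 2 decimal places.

XS 17.39 inches; M 19.23 inches; L 20.86 inches.

22/4.5 = 4.889 sts per in.
XS: 85 / 4.889 = 17.386 → 17.39 in.
M: 94 / 4.889 = 19.227 → 19.23 in.
L: 102 / 4.889 = 20.864 → 20.86 in.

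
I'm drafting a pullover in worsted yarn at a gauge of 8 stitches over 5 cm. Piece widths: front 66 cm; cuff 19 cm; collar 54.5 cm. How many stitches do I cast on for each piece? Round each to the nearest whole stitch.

Rate = 8/5 = 1.6 sts per cm.
front: 66 × 1.6 = 105.60 → 106.
cuff: 19 × 1.6 = 30.40 → 30.
collar: 54.5 × 1.6 = 87.20 → 87.

front 106; cuff 30; collar 87.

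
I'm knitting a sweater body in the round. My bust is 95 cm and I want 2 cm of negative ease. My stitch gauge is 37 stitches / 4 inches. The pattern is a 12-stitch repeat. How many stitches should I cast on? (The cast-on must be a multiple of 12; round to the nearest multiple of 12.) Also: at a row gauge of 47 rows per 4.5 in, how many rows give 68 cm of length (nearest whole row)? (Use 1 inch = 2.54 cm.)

Finished = 95 − 2 = 93 cm.
93 cm × 1/2.54 = 36.61 inches.
37/4 = 9.25 sts per in; 36.61 × 9.25 = 338.68 sts.
Nearest multiple of 12 → 336.
68 cm = 26.77 inches; × 10.444 = 279.62 → 280 rows.

Cast on 336 stitches; work 280 rows.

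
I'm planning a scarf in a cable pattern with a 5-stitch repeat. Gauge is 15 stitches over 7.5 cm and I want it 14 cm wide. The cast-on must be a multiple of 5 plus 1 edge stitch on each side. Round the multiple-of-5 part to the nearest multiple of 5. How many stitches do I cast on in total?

CO 27 sts.

15 / 7.5 = 2 sts per cm.
14 × 2 = 28.00 sts.
Less 2 edge sts → 26.00 for the repeat.
Nearest multiple of 5: 25.
Add back 2 edge sts → 27.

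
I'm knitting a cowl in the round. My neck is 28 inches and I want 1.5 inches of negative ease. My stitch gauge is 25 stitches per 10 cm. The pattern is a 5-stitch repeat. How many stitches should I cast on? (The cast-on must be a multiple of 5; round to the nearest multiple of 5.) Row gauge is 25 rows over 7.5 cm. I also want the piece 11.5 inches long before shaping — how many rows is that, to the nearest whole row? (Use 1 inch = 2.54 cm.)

Finished = 28 − 1.5 = 26.5 inches.
26.5 inches × 2.54 = 67.31 cm.
25/10 = 2.5 sts per cm; 67.31 × 2.5 = 168.28 sts.
Nearest multiple of 5 → 170.
11.5 inches = 29.21 cm; × 3.333 = 97.37 → 97 rows.

Cast on 170 stitches; work 97 rows.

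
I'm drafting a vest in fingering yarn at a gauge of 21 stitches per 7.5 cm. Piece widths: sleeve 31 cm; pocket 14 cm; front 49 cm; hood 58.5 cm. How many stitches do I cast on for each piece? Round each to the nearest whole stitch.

Rate = 21/7.5 = 2.8 sts per cm.
sleeve: 31 × 2.8 = 86.80 → 87.
pocket: 14 × 2.8 = 39.20 → 39.
front: 49 × 2.8 = 137.20 → 137.
hood: 58.5 × 2.8 = 163.80 → 164.

sleeve 87; pocket 39; front 137; hood 164.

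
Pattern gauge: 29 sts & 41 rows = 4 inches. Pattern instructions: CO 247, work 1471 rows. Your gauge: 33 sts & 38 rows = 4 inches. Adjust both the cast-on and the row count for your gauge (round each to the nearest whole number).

Cast on 281 stitches; work 1363 rows.

Stitches: 247 × 33/29 = 281.07 → 281.
Rows: 1471 × 38/41 = 1363.37 → 1363.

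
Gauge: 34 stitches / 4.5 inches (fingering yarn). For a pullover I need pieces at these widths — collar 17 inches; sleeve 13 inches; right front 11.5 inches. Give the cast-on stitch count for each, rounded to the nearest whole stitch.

Rate = 34/4.5 = 7.556 sts per in.
collar: 17 × 7.556 = 128.44 → 128.
sleeve: 13 × 7.556 = 98.22 → 98.
right front: 11.5 × 7.556 = 86.89 → 87.

collar 128; sleeve 98; right front 87.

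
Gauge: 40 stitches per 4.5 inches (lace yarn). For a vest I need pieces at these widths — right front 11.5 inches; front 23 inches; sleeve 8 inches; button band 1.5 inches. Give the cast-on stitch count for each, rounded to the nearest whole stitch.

Rate = 40/4.5 = 8.889 sts per in.
right front: 11.5 × 8.889 = 102.22 → 102.
front: 23 × 8.889 = 204.44 → 204.
sleeve: 8 × 8.889 = 71.11 → 71.
button band: 1.5 × 8.889 = 13.33 → 13.

right front 102; front 204; sleeve 71; button band 13.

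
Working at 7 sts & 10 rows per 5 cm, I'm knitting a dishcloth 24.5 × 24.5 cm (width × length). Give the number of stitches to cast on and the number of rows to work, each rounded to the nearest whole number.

Stitch gauge = 7/5 = 1.4 sts/cm; 24.5 × 1.4 = 34.30 → 34 sts.
Row gauge = 10/5 = 2 rows/cm; 24.5 × 2 = 49.00 → 49 rows.

Cast on 34 stitches and work 49 rows.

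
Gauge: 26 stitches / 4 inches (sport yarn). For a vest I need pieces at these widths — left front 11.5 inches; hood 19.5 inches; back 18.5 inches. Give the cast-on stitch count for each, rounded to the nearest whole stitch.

left front 75; hood 127; back 120.

Rate = 26/4 = 6.5 sts per in.
left front: 11.5 × 6.5 = 74.75 → 75.
hood: 19.5 × 6.5 = 126.75 → 127.
back: 18.5 × 6.5 = 120.25 → 120.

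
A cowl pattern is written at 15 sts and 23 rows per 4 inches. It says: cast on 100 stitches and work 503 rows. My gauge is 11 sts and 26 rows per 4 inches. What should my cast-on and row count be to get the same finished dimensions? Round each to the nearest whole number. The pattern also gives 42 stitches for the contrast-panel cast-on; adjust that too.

Cast on 73 stitches; work 569 rows; contrast-panel cast-on 31 stitches.

Stitches: 100 × 11/15 = 73.33 → 73.
Rows: 503 × 26/23 = 568.61 → 569.
contrast-panel cast-on: 42 × 11/15 = 30.80 → 31.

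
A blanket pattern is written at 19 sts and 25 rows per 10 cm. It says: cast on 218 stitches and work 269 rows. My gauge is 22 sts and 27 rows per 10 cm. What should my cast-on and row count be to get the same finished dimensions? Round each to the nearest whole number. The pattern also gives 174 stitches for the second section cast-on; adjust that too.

Cast on 252 stitches; work 291 rows; second section cast-on 201 stitches.

Stitches: 218 × 22/19 = 252.42 → 252.
Rows: 269 × 27/25 = 290.52 → 291.
second section cast-on: 174 × 22/19 = 201.47 → 201.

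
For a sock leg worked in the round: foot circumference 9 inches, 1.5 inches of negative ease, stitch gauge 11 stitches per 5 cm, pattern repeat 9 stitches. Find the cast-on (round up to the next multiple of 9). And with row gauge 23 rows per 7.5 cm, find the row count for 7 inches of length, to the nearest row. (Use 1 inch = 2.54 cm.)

Cast on 45 stitches; work 55 rows.

Finished = 9 − 1.5 = 7.5 inches.
7.5 inches × 2.54 = 19.05 cm.
11/5 = 2.2 sts per cm; 19.05 × 2.2 = 41.91 sts.
Next multiple of 9 → 45.
7 inches = 17.78 cm; × 3.067 = 54.53 → 55 rows.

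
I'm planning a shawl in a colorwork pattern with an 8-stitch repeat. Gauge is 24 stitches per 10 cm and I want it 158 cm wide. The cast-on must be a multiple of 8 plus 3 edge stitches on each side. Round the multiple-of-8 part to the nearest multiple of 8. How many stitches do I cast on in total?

24 / 10 = 2.4 sts per cm.
158 × 2.4 = 379.20 sts.
Less 6 edge sts → 373.20 for the repeat.
Nearest multiple of 8: 376.
Add back 6 edge sts → 382.

CO 382 sts.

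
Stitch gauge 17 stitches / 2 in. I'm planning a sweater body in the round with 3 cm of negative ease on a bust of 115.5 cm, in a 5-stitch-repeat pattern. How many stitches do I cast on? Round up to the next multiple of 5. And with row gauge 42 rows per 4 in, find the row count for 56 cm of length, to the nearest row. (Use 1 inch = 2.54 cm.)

Finished = 115.5 − 3 = 112.5 cm.
112.5 cm × 1/2.54 = 44.29 inches.
17/2 = 8.5 sts per in; 44.29 × 8.5 = 376.48 sts.
Next multiple of 5 → 380.
56 cm = 22.05 inches; × 10.5 = 231.50 → 231 rows.

Cast on 380 stitches; work 231 rows.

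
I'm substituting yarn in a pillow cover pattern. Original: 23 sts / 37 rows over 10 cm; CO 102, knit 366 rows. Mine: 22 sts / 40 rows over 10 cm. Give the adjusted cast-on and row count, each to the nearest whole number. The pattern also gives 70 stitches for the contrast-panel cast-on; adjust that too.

Stitches: 102 × 22/23 = 97.57 → 98.
Rows: 366 × 40/37 = 395.68 → 396.
contrast-panel cast-on: 70 × 22/23 = 66.96 → 67.

Cast on 98 stitches; work 396 rows; contrast-panel cast-on 67 stitches.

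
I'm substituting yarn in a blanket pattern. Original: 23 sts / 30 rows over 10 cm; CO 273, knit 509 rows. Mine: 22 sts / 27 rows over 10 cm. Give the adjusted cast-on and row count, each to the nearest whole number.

Stitches: 273 × 22/23 = 261.13 → 261.
Rows: 509 × 27/30 = 458.10 → 458.

Cast on 261 stitches; work 458 rows.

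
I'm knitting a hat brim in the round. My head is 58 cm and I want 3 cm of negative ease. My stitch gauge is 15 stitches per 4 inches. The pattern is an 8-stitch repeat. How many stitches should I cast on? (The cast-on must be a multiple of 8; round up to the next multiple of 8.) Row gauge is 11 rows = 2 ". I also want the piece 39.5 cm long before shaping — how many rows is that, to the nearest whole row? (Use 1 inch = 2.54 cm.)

Cast on 88 stitches; work 86 rows.

Finished = 58 − 3 = 55 cm.
55 cm × 1/2.54 = 21.65 inches.
15/4 = 3.75 sts per in; 21.65 × 3.75 = 81.20 sts.
Next multiple of 8 → 88.
39.5 cm = 15.55 inches; × 5.5 = 85.53 → 86 rows.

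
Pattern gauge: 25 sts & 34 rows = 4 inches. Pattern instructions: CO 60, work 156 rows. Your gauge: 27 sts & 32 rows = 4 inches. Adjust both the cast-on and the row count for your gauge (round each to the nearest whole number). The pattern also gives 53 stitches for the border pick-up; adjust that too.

Stitches: 60 × 27/25 = 64.80 → 65.
Rows: 156 × 32/34 = 146.82 → 147.
border pick-up: 53 × 27/25 = 57.24 → 57.

Cast on 65 stitches; work 147 rows; border pick-up 57 stitches.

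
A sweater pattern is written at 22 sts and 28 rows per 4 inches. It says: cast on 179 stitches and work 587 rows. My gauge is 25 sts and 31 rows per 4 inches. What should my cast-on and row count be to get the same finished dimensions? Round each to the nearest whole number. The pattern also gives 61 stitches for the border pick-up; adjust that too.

Cast on 203 stitches; work 650 rows; border pick-up 69 stitches.

Stitches: 179 × 25/22 = 203.41 → 203.
Rows: 587 × 31/28 = 649.89 → 650.
border pick-up: 61 × 25/22 = 69.32 → 69.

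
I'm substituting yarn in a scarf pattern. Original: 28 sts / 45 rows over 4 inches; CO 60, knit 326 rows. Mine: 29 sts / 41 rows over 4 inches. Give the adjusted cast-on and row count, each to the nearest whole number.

Cast on 62 stitches; work 297 rows.

Stitches: 60 × 29/28 = 62.14 → 62.
Rows: 326 × 41/45 = 297.02 → 297.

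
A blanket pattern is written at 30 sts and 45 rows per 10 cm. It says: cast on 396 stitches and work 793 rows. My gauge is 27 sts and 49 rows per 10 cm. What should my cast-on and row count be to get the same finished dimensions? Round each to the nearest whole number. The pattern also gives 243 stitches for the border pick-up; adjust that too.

Cast on 356 stitches; work 863 rows; border pick-up 219 stitches.

Stitches: 396 × 27/30 = 356.40 → 356.
Rows: 793 × 49/45 = 863.49 → 863.
border pick-up: 243 × 27/30 = 218.70 → 219.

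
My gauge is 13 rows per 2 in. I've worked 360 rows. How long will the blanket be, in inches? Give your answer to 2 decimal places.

13 rows / 2 inch = 6.5 rows per inch.
360 / 6.5 = 55.385 inches.

55.38 inches.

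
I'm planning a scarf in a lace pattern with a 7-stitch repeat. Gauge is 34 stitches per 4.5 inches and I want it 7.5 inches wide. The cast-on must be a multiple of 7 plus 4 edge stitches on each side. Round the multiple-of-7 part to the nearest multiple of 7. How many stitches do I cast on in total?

34 / 4.5 = 7.556 sts per inch.
7.5 × 7.556 = 56.67 sts.
Less 8 edge sts → 48.67 for the repeat.
Nearest multiple of 7: 49.
Add back 8 edge sts → 57.

Cast on 57 stitches.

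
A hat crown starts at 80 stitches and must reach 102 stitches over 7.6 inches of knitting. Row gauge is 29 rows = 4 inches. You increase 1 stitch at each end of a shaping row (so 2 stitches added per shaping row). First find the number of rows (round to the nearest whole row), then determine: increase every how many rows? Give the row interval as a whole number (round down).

Increase every 5th row.

Rows = 7.6 × 7.25 = 55.1 → 55 rows.
Stitches to add: 22 → 11 shaping rows (at 2 st each).
55 / 11 = 5.00 → every 5 rows.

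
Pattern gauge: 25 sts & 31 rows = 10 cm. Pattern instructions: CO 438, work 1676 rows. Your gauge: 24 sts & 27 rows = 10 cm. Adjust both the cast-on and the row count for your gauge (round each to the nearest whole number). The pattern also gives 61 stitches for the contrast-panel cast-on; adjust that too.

Stitches: 438 × 24/25 = 420.48 → 420.
Rows: 1676 × 27/31 = 1459.74 → 1460.
contrast-panel cast-on: 61 × 24/25 = 58.56 → 59.

Cast on 420 stitches; work 1460 rows; contrast-panel cast-on 59 stitches.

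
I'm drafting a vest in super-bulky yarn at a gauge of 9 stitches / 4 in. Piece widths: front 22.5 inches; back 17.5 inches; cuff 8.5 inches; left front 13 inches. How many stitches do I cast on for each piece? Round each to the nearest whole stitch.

front 51; back 39; cuff 19; left front 29.

Rate = 9/4 = 2.25 sts per in.
front: 22.5 × 2.25 = 50.62 → 51.
back: 17.5 × 2.25 = 39.38 → 39.
cuff: 8.5 × 2.25 = 19.12 → 19.
left front: 13 × 2.25 = 29.25 → 29.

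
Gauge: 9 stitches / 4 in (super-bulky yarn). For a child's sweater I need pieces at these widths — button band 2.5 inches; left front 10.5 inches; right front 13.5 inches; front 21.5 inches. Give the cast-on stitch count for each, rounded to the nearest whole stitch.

button band 6; left front 24; right front 30; front 48.

Rate = 9/4 = 2.25 sts per in.
button band: 2.5 × 2.25 = 5.62 → 6.
left front: 10.5 × 2.25 = 23.62 → 24.
right front: 13.5 × 2.25 = 30.38 → 30.
front: 21.5 × 2.25 = 48.38 → 48.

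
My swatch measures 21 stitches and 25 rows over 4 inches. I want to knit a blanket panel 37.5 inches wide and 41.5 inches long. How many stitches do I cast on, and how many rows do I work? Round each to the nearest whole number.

Cast on 197 stitches and work 259 rows.

Stitch gauge = 21/4 = 5.25 sts/in; 37.5 × 5.25 = 196.88 → 197 sts.
Row gauge = 25/4 = 6.25 rows/in; 41.5 × 6.25 = 259.38 → 259 rows.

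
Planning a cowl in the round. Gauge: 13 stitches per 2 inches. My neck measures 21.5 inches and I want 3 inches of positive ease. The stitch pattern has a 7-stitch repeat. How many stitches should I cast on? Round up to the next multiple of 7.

CO 161 sts.

Finished = 21.5 + 3 = 24.5 inches.
13 / 2 = 6.5 sts/in.
24.5 × 6.5 = 159.25 sts.
Next multiple of 7: 161.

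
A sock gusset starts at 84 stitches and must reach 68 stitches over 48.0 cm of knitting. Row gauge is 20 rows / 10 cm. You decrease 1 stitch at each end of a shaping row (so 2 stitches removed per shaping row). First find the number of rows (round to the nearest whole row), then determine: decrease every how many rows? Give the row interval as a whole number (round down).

Decrease every 12th row.

Rows = 48.0 × 2 = 96.0 → 96 rows.
Stitches to remove: 16 → 8 shaping rows (at 2 st each).
96 / 8 = 12.00 → every 12 rows.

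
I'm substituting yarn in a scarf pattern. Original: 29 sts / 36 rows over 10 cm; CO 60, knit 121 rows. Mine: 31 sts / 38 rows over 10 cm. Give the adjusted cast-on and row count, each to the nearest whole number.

Cast on 64 stitches; work 128 rows.

Stitches: 60 × 31/29 = 64.14 → 64.
Rows: 121 × 38/36 = 127.72 → 128.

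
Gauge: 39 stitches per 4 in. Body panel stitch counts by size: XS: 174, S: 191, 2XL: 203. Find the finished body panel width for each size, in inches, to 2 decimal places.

XS 17.85 inches; S 19.59 inches; 2XL 20.82 inches.

39/4 = 9.75 sts per in.
XS: 174 / 9.75 = 17.846 → 17.85 in.
S: 191 / 9.75 = 19.590 → 19.59 in.
2XL: 203 / 9.75 = 20.821 → 20.82 in.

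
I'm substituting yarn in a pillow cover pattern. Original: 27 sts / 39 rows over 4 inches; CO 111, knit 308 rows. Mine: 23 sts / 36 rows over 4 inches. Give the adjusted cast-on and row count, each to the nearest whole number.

Stitches: 111 × 23/27 = 94.56 → 95.
Rows: 308 × 36/39 = 284.31 → 284.

Cast on 95 stitches; work 284 rows.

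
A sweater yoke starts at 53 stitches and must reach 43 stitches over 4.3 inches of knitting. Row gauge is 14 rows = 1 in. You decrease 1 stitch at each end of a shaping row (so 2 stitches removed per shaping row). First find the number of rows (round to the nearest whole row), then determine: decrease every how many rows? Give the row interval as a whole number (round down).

Decrease every 12th row.

Rows = 4.3 × 14 = 60.2 → 60 rows.
Stitches to remove: 10 → 5 shaping rows (at 2 st each).
60 / 5 = 12.00 → every 12 rows.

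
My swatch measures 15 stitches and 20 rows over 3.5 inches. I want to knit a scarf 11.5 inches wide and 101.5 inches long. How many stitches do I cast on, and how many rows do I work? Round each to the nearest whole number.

Cast on 49 stitches and work 580 rows.

Stitch gauge = 15/3.5 = 4.286 sts/in; 11.5 × 4.286 = 49.29 → 49 sts.
Row gauge = 20/3.5 = 5.714 rows/in; 101.5 × 5.714 = 580.00 → 580 rows.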